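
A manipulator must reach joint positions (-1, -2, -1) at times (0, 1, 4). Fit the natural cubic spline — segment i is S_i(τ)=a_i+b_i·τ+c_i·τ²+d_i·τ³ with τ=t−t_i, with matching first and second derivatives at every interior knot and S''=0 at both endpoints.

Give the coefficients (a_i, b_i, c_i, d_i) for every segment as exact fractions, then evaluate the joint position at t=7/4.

Δ: Δ0=-1, Δ1=1/3
row 1: diag=8, rhs=8; c'=3/8, d'=1
back: M1=1
M: M0=0, M1=1, M2=0
seg 0: a=-1, c=M0/2=0, d=(M1−M0)/(6·1)=1/6, b=Δ0−h0·(2M0+M1)/6=-7/6
seg 1: a=-2, c=M1/2=1/2, d=(M2−M1)/(6·3)=-1/18, b=Δ1−h1·(2M1+M2)/6=-2/3
t_q=7/4 → seg 1, τ=3/4; S=-2+-2/3·τ+1/2·τ²+-1/18·τ³=-287/128

  seg 0: a=-1 b=-7/6 c=0 d=1/6
  seg 1: a=-2 b=-2/3 c=1/2 d=-1/18
S(7/4) = -287/128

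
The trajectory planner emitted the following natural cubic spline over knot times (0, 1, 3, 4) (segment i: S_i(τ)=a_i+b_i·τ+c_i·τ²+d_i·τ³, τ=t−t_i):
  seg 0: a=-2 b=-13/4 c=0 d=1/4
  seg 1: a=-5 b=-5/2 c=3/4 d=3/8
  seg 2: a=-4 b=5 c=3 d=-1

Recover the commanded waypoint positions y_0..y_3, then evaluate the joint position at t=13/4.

y_0=-2 y_1=-5 y_2=-4 y_3=3
S(13/4) = -165/64

y_0 = S_0(0) = a_0 = -2
y_1 = S_1(0) = a_1 = -5
y_2 = S_2(0) = a_2 = -4
y_3 = S_2(1) = 3
t_q=13/4 is in segment 2 (τ=1/4); S_2(τ)=-165/64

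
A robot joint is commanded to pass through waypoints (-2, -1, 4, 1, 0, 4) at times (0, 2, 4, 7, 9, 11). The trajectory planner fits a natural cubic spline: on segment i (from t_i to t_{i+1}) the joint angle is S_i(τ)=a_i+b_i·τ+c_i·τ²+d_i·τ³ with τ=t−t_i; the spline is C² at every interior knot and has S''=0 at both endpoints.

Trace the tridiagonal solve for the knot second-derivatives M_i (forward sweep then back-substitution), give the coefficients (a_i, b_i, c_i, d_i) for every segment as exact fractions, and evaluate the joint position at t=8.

  seg 0: a=-2 b=-301/1300 c=0 d=951/5200
  seg 1: a=-1 b=638/325 c=2853/2600 d=-431/1040
  seg 2: a=4 b=1793/1300 c=-903/650 d=31/156
  seg 3: a=1 b=-517/325 c=519/1300 d=19/260
  seg 4: a=0 b=287/325 c=1089/1300 d=-363/2600
S(8) = -77/650

Δ: Δ0=1/2, Δ1=5/2, Δ2=-1, Δ3=-1/2, Δ4=2
row 1: diag=8, rhs=12; c'=1/4, d'=3/2
row 2: denom=10−2·1/4=19/2; d'=(-21−2·3/2)/(19/2)=-48/19
row 3: denom=10−3·6/19=172/19; d'=(3−3·-48/19)/(172/19)=201/172
row 4: denom=8−2·19/86=325/43; d'=(15−2·201/172)/(325/43)=1089/650
back: M4=1089/650
back: M3=201/172−19/86·1089/650=519/650
back: M2=-48/19−6/19·519/650=-903/325
back: M1=3/2−1/4·-903/325=2853/1300
M: M0=0, M1=2853/1300, M2=-903/325, M3=519/650, M4=1089/650, M5=0
seg 0: a=-2, c=M0/2=0, d=(M1−M0)/(6·2)=951/5200, b=Δ0−h0·(2M0+M1)/6=-301/1300
seg 1: a=-1, c=M1/2=2853/2600, d=(M2−M1)/(6·2)=-431/1040, b=Δ1−h1·(2M1+M2)/6=638/325
seg 2: a=4, c=M2/2=-903/650, d=(M3−M2)/(6·3)=31/156, b=Δ2−h2·(2M2+M3)/6=1793/1300
seg 3: a=1, c=M3/2=519/1300, d=(M4−M3)/(6·2)=19/260, b=Δ3−h3·(2M3+M4)/6=-517/325
seg 4: a=0, c=M4/2=1089/1300, d=(M5−M4)/(6·2)=-363/2600, b=Δ4−h4·(2M4+M5)/6=287/325
t_q=8 → seg 3, τ=1; S=1+-517/325·τ+519/1300·τ²+19/260·τ³=-77/650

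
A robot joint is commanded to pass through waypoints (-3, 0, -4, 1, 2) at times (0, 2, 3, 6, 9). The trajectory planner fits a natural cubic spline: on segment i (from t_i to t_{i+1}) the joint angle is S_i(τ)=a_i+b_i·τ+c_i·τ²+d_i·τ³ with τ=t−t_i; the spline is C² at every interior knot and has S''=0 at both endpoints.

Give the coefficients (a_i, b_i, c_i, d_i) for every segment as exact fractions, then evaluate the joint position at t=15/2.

Δ: Δ0=3/2, Δ1=-4, Δ2=5/3, Δ3=1/3
row 1: diag=6, rhs=-33; c'=1/6, d'=-11/2
row 2: denom=8−1·1/6=47/6; d'=(34−1·-11/2)/(47/6)=237/47
row 3: denom=12−3·18/47=510/47; d'=(-8−3·237/47)/(510/47)=-1087/510
back: M3=-1087/510
back: M2=237/47−18/47·-1087/510=498/85
back: M1=-11/2−1/6·498/85=-1101/170
M: M0=0, M1=-1101/170, M2=498/85, M3=-1087/510, M4=0
seg 0: a=-3, c=M0/2=0, d=(M1−M0)/(6·2)=-367/680, b=Δ0−h0·(2M0+M1)/6=311/85
seg 1: a=0, c=M1/2=-1101/340, d=(M2−M1)/(6·1)=699/340, b=Δ1−h1·(2M1+M2)/6=-479/170
seg 2: a=-4, c=M2/2=249/85, d=(M3−M2)/(6·3)=-815/1836, b=Δ2−h2·(2M2+M3)/6=-1063/340
seg 3: a=1, c=M3/2=-1087/1020, d=(M4−M3)/(6·3)=1087/9180, b=Δ3−h3·(2M3+M4)/6=419/170
t_q=15/2 → seg 3, τ=3/2; S=1+419/170·τ+-1087/1020·τ²+1087/9180·τ³=7341/2720

  seg 0: a=-3 b=311/85 c=0 d=-367/680
  seg 1: a=0 b=-479/170 c=-1101/340 d=699/340
  seg 2: a=-4 b=-1063/340 c=249/85 d=-815/1836
  seg 3: a=1 b=419/170 c=-1087/1020 d=1087/9180
S(15/2) = 7341/2720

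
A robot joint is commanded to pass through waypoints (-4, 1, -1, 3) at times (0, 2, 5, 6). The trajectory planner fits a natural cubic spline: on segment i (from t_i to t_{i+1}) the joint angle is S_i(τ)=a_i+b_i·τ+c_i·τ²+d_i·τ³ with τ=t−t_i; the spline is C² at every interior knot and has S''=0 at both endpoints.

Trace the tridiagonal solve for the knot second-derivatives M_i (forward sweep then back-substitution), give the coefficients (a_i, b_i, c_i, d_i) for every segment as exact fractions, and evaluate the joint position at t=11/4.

  seg 0: a=-4 b=1537/426 c=0 d=-59/213
  seg 1: a=1 b=121/426 c=-118/71 d=191/426
  seg 2: a=-1 b=515/213 c=337/142 d=-337/426
S(11/4) = 4247/9088

Δ: Δ0=5/2, Δ1=-2/3, Δ2=4
row 1: diag=10, rhs=-19; c'=3/10, d'=-19/10
row 2: denom=8−3·3/10=71/10; d'=(28−3·-19/10)/(71/10)=337/71
back: M2=337/71
back: M1=-19/10−3/10·337/71=-236/71
M: M0=0, M1=-236/71, M2=337/71, M3=0
seg 0: a=-4, c=M0/2=0, d=(M1−M0)/(6·2)=-59/213, b=Δ0−h0·(2M0+M1)/6=1537/426
seg 1: a=1, c=M1/2=-118/71, d=(M2−M1)/(6·3)=191/426, b=Δ1−h1·(2M1+M2)/6=121/426
seg 2: a=-1, c=M2/2=337/142, d=(M3−M2)/(6·1)=-337/426, b=Δ2−h2·(2M2+M3)/6=515/213
t_q=11/4 → seg 1, τ=3/4; S=1+121/426·τ+-118/71·τ²+191/426·τ³=4247/9088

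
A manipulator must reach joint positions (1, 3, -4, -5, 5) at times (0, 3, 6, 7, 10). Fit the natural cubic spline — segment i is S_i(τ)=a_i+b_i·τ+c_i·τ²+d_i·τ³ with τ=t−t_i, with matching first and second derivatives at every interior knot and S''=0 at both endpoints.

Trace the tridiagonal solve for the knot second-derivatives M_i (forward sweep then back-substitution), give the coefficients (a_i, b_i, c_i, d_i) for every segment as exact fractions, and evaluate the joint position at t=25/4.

Δ: Δ0=2/3, Δ1=-7/3, Δ2=-1, Δ3=10/3
row 1: diag=12, rhs=-18; c'=1/4, d'=-3/2
row 2: denom=8−3·1/4=29/4; d'=(8−3·-3/2)/(29/4)=50/29
row 3: denom=8−1·4/29=228/29; d'=(26−1·50/29)/(228/29)=176/57
back: M3=176/57
back: M2=50/29−4/29·176/57=74/57
back: M1=-3/2−1/4·74/57=-104/57
M: M0=0, M1=-104/57, M2=74/57, M3=176/57, M4=0
seg 0: a=1, c=M0/2=0, d=(M1−M0)/(6·3)=-52/513, b=Δ0−h0·(2M0+M1)/6=30/19
seg 1: a=3, c=M1/2=-52/57, d=(M2−M1)/(6·3)=89/513, b=Δ1−h1·(2M1+M2)/6=-22/19
seg 2: a=-4, c=M2/2=37/57, d=(M3−M2)/(6·1)=17/57, b=Δ2−h2·(2M2+M3)/6=-37/19
seg 3: a=-5, c=M3/2=88/57, d=(M4−M3)/(6·3)=-88/513, b=Δ3−h3·(2M3+M4)/6=14/57
t_q=25/4 → seg 2, τ=1/4; S=-4+-37/19·τ+37/57·τ²+17/57·τ³=-5401/1216

  seg 0: a=1 b=30/19 c=0 d=-52/513
  seg 1: a=3 b=-22/19 c=-52/57 d=89/513
  seg 2: a=-4 b=-37/19 c=37/57 d=17/57
  seg 3: a=-5 b=14/57 c=88/57 d=-88/513
S(25/4) = -5401/1216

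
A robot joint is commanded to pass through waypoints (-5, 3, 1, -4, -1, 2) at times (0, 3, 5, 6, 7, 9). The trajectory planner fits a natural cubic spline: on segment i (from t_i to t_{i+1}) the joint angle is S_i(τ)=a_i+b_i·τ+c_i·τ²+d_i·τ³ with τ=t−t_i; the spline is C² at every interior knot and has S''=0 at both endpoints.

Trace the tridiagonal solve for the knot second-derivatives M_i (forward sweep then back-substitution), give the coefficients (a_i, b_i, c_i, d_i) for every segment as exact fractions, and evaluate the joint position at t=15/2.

  seg 0: a=-5 b=11633/3684 c=0 d=-67/1228
  seg 1: a=3 b=3103/1842 c=-603/1228 d=-392/921
  seg 2: a=1 b=-9923/1842 c=-3739/1228 d=12643/3684
  seg 3: a=-4 b=-4351/3684 c=2226/307 d=-11309/3684
  seg 4: a=-1 b=7573/1842 c=-2405/1228 d=2405/7368
S(15/2) = 11923/19648

Δ: Δ0=8/3, Δ1=-1, Δ2=-5, Δ3=3, Δ4=3/2
row 1: diag=10, rhs=-22; c'=1/5, d'=-11/5
row 2: denom=6−2·1/5=28/5; d'=(-24−2·-11/5)/(28/5)=-7/2
row 3: denom=4−1·5/28=107/28; d'=(48−1·-7/2)/(107/28)=1442/107
row 4: denom=6−1·28/107=614/107; d'=(-9−1·1442/107)/(614/107)=-2405/614
back: M4=-2405/614
back: M3=1442/107−28/107·-2405/614=4452/307
back: M2=-7/2−5/28·4452/307=-3739/614
back: M1=-11/5−1/5·-3739/614=-603/614
M: M0=0, M1=-603/614, M2=-3739/614, M3=4452/307, M4=-2405/614, M5=0
seg 0: a=-5, c=M0/2=0, d=(M1−M0)/(6·3)=-67/1228, b=Δ0−h0·(2M0+M1)/6=11633/3684
seg 1: a=3, c=M1/2=-603/1228, d=(M2−M1)/(6·2)=-392/921, b=Δ1−h1·(2M1+M2)/6=3103/1842
seg 2: a=1, c=M2/2=-3739/1228, d=(M3−M2)/(6·1)=12643/3684, b=Δ2−h2·(2M2+M3)/6=-9923/1842
seg 3: a=-4, c=M3/2=2226/307, d=(M4−M3)/(6·1)=-11309/3684, b=Δ3−h3·(2M3+M4)/6=-4351/3684
seg 4: a=-1, c=M4/2=-2405/1228, d=(M5−M4)/(6·2)=2405/7368, b=Δ4−h4·(2M4+M5)/6=7573/1842
t_q=15/2 → seg 4, τ=1/2; S=-1+7573/1842·τ+-2405/1228·τ²+2405/7368·τ³=11923/19648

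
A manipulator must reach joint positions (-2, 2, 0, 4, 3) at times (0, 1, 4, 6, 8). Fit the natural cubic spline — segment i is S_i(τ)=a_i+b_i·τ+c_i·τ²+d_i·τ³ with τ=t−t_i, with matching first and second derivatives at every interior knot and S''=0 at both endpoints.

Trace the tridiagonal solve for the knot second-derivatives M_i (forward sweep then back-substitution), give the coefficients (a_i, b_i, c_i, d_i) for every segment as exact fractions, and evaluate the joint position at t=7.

Δ: Δ0=4, Δ1=-2/3, Δ2=2, Δ3=-1/2
row 1: diag=8, rhs=-28; c'=3/8, d'=-7/2
row 2: denom=10−3·3/8=71/8; d'=(16−3·-7/2)/(71/8)=212/71
row 3: denom=8−2·16/71=536/71; d'=(-15−2·212/71)/(536/71)=-1489/536
back: M3=-1489/536
back: M2=212/71−16/71·-1489/536=242/67
back: M1=-7/2−3/8·242/67=-1301/268
M: M0=0, M1=-1301/268, M2=242/67, M3=-1489/536, M4=0
seg 0: a=-2, c=M0/2=0, d=(M1−M0)/(6·1)=-1301/1608, b=Δ0−h0·(2M0+M1)/6=7733/1608
seg 1: a=2, c=M1/2=-1301/536, d=(M2−M1)/(6·3)=2269/4824, b=Δ1−h1·(2M1+M2)/6=1915/804
seg 2: a=0, c=M2/2=121/67, d=(M3−M2)/(6·2)=-3425/6432, b=Δ2−h2·(2M2+M3)/6=833/1608
seg 3: a=4, c=M3/2=-1489/1072, d=(M4−M3)/(6·2)=1489/6432, b=Δ3−h3·(2M3+M4)/6=1087/804
t_q=7 → seg 3, τ=1; S=4+1087/804·τ+-1489/1072·τ²+1489/6432·τ³=8993/2144

  seg 0: a=-2 b=7733/1608 c=0 d=-1301/1608
  seg 1: a=2 b=1915/804 c=-1301/536 d=2269/4824
  seg 2: a=0 b=833/1608 c=121/67 d=-3425/6432
  seg 3: a=4 b=1087/804 c=-1489/1072 d=1489/6432
S(7) = 8993/2144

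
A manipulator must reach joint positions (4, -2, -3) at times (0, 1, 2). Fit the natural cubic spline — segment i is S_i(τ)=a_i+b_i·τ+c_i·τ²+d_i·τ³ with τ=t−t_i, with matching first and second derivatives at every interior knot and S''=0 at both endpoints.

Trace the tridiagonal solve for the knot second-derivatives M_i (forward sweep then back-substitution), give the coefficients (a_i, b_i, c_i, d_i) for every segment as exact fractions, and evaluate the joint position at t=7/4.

  seg 0: a=4 b=-29/4 c=0 d=5/4
  seg 1: a=-2 b=-7/2 c=15/4 d=-5/4
S(7/4) = -779/256

Δ: Δ0=-6, Δ1=-1
row 1: diag=4, rhs=30; c'=1/4, d'=15/2
back: M1=15/2
M: M0=0, M1=15/2, M2=0
seg 0: a=4, c=M0/2=0, d=(M1−M0)/(6·1)=5/4, b=Δ0−h0·(2M0+M1)/6=-29/4
seg 1: a=-2, c=M1/2=15/4, d=(M2−M1)/(6·1)=-5/4, b=Δ1−h1·(2M1+M2)/6=-7/2
t_q=7/4 → seg 1, τ=3/4; S=-2+-7/2·τ+15/4·τ²+-5/4·τ³=-779/256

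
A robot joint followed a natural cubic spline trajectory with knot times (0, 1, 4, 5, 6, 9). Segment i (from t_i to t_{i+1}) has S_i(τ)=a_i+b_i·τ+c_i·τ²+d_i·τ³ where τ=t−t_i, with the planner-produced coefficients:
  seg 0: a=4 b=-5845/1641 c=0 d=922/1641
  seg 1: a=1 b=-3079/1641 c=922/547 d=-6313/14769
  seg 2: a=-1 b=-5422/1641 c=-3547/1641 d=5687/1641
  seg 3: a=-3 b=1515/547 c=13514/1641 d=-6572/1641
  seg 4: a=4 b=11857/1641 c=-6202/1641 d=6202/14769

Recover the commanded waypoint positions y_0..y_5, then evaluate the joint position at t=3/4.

y_0 = S_0(0) = a_0 = 4
y_1 = S_1(0) = a_1 = 1
y_2 = S_2(0) = a_2 = -1
y_3 = S_3(0) = a_3 = -3
y_4 = S_4(0) = a_4 = 4
y_5 = S_4(3) = 3
t_q=3/4 is in segment 0 (τ=3/4); S_0(τ)=27405/17504

y_0=4 y_1=1 y_2=-1 y_3=-3 y_4=4 y_5=3
S(3/4) = 27405/17504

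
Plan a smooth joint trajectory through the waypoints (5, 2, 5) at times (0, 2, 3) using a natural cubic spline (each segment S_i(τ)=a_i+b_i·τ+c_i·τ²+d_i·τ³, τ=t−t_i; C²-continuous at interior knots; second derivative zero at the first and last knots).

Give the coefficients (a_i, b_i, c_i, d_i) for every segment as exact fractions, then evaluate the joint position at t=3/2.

Δ: Δ0=-3/2, Δ1=3
row 1: diag=6, rhs=27; c'=1/6, d'=9/2
back: M1=9/2
M: M0=0, M1=9/2, M2=0
seg 0: a=5, c=M0/2=0, d=(M1−M0)/(6·2)=3/8, b=Δ0−h0·(2M0+M1)/6=-3
seg 1: a=2, c=M1/2=9/4, d=(M2−M1)/(6·1)=-3/4, b=Δ1−h1·(2M1+M2)/6=3/2
t_q=3/2 → seg 0, τ=3/2; S=5+-3·τ+0·τ²+3/8·τ³=113/64

  seg 0: a=5 b=-3 c=0 d=3/8
  seg 1: a=2 b=3/2 c=9/4 d=-3/4
S(3/2) = 113/64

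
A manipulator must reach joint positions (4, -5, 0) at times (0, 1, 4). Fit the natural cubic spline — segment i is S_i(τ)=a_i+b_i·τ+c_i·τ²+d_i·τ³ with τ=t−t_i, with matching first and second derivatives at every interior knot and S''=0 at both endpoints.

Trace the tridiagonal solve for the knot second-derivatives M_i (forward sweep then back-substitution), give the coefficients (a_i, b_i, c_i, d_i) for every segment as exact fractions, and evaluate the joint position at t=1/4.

Δ: Δ0=-9, Δ1=5/3
row 1: diag=8, rhs=64; c'=3/8, d'=8
back: M1=8
M: M0=0, M1=8, M2=0
seg 0: a=4, c=M0/2=0, d=(M1−M0)/(6·1)=4/3, b=Δ0−h0·(2M0+M1)/6=-31/3
seg 1: a=-5, c=M1/2=4, d=(M2−M1)/(6·3)=-4/9, b=Δ1−h1·(2M1+M2)/6=-19/3
t_q=1/4 → seg 0, τ=1/4; S=4+-31/3·τ+0·τ²+4/3·τ³=23/16

  seg 0: a=4 b=-31/3 c=0 d=4/3
  seg 1: a=-5 b=-19/3 c=4 d=-4/9
S(1/4) = 23/16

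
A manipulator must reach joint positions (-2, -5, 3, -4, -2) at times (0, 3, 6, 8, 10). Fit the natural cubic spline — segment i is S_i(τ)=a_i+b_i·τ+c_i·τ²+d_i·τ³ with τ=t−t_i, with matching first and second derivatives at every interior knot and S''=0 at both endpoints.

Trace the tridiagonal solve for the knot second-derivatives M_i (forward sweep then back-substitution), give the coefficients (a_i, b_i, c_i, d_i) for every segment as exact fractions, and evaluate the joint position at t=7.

  seg 0: a=-2 b=-2201/840 c=0 d=1361/7560
  seg 1: a=-5 b=941/420 c=1361/840 d=-745/1512
  seg 2: a=3 b=-161/120 c=-197/70 d=583/672
  seg 3: a=-4 b=-919/420 c=1339/560 d=-1339/3360
S(7) = -323/1120

Δ: Δ0=-1, Δ1=8/3, Δ2=-7/2, Δ3=1
row 1: diag=12, rhs=22; c'=1/4, d'=11/6
row 2: denom=10−3·1/4=37/4; d'=(-37−3·11/6)/(37/4)=-170/37
row 3: denom=8−2·8/37=280/37; d'=(27−2·-170/37)/(280/37)=1339/280
back: M3=1339/280
back: M2=-170/37−8/37·1339/280=-197/35
back: M1=11/6−1/4·-197/35=1361/420
M: M0=0, M1=1361/420, M2=-197/35, M3=1339/280, M4=0
seg 0: a=-2, c=M0/2=0, d=(M1−M0)/(6·3)=1361/7560, b=Δ0−h0·(2M0+M1)/6=-2201/840
seg 1: a=-5, c=M1/2=1361/840, d=(M2−M1)/(6·3)=-745/1512, b=Δ1−h1·(2M1+M2)/6=941/420
seg 2: a=3, c=M2/2=-197/70, d=(M3−M2)/(6·2)=583/672, b=Δ2−h2·(2M2+M3)/6=-161/120
seg 3: a=-4, c=M3/2=1339/560, d=(M4−M3)/(6·2)=-1339/3360, b=Δ3−h3·(2M3+M4)/6=-919/420
t_q=7 → seg 2, τ=1; S=3+-161/120·τ+-197/70·τ²+583/672·τ³=-323/1120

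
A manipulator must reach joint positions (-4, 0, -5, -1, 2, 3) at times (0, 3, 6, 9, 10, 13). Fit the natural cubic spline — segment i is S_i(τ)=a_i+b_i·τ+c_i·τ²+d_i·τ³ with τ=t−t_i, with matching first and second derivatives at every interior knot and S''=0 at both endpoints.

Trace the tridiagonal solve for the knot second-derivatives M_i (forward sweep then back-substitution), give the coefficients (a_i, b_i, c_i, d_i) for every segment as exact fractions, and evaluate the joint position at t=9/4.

Δ: Δ0=4/3, Δ1=-5/3, Δ2=4/3, Δ3=3, Δ4=1/3
row 1: diag=12, rhs=-18; c'=1/4, d'=-3/2
row 2: denom=12−3·1/4=45/4; d'=(18−3·-3/2)/(45/4)=2
row 3: denom=8−3·4/15=36/5; d'=(10−3·2)/(36/5)=5/9
row 4: denom=8−1·5/36=283/36; d'=(-16−1·5/9)/(283/36)=-596/283
back: M4=-596/283
back: M3=5/9−5/36·-596/283=240/283
back: M2=2−4/15·240/283=502/283
back: M1=-3/2−1/4·502/283=-550/283
M: M0=0, M1=-550/283, M2=502/283, M3=240/283, M4=-596/283, M5=0
seg 0: a=-4, c=M0/2=0, d=(M1−M0)/(6·3)=-275/2547, b=Δ0−h0·(2M0+M1)/6=1957/849
seg 1: a=0, c=M1/2=-275/283, d=(M2−M1)/(6·3)=526/2547, b=Δ1−h1·(2M1+M2)/6=-518/849
seg 2: a=-5, c=M2/2=251/283, d=(M3−M2)/(6·3)=-131/2547, b=Δ2−h2·(2M2+M3)/6=-734/849
seg 3: a=-1, c=M3/2=120/283, d=(M4−M3)/(6·1)=-418/849, b=Δ3−h3·(2M3+M4)/6=2605/849
seg 4: a=2, c=M4/2=-298/283, d=(M5−M4)/(6·3)=298/2547, b=Δ4−h4·(2M4+M5)/6=2071/849
t_q=9/4 → seg 0, τ=9/4; S=-4+1957/849·τ+0·τ²+-275/2547·τ³=-787/18112

  seg 0: a=-4 b=1957/849 c=0 d=-275/2547
  seg 1: a=0 b=-518/849 c=-275/283 d=526/2547
  seg 2: a=-5 b=-734/849 c=251/283 d=-131/2547
  seg 3: a=-1 b=2605/849 c=120/283 d=-418/849
  seg 4: a=2 b=2071/849 c=-298/283 d=298/2547
S(9/4) = -787/18112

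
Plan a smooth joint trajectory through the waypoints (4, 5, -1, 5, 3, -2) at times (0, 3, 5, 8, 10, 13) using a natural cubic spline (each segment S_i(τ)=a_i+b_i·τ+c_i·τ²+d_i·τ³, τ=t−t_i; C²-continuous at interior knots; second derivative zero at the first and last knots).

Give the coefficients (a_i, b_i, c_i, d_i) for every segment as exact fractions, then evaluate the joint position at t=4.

  seg 0: a=4 b=59/33 c=0 d=-16/99
  seg 1: a=5 b=-85/33 c=-16/11 d=41/66
  seg 2: a=-1 b=-31/33 c=25/11 d=-128/297
  seg 3: a=5 b=35/33 c=-53/33 d=19/66
  seg 4: a=3 b=-21/11 c=4/33 d=-4/297
S(4) = 35/22

Δ: Δ0=1/3, Δ1=-3, Δ2=2, Δ3=-1, Δ4=-5/3
row 1: diag=10, rhs=-20; c'=1/5, d'=-2
row 2: denom=10−2·1/5=48/5; d'=(30−2·-2)/(48/5)=85/24
row 3: denom=10−3·5/16=145/16; d'=(-18−3·85/24)/(145/16)=-458/145
row 4: denom=10−2·32/145=1386/145; d'=(-4−2·-458/145)/(1386/145)=8/33
back: M4=8/33
back: M3=-458/145−32/145·8/33=-106/33
back: M2=85/24−5/16·-106/33=50/11
back: M1=-2−1/5·50/11=-32/11
M: M0=0, M1=-32/11, M2=50/11, M3=-106/33, M4=8/33, M5=0
seg 0: a=4, c=M0/2=0, d=(M1−M0)/(6·3)=-16/99, b=Δ0−h0·(2M0+M1)/6=59/33
seg 1: a=5, c=M1/2=-16/11, d=(M2−M1)/(6·2)=41/66, b=Δ1−h1·(2M1+M2)/6=-85/33
seg 2: a=-1, c=M2/2=25/11, d=(M3−M2)/(6·3)=-128/297, b=Δ2−h2·(2M2+M3)/6=-31/33
seg 3: a=5, c=M3/2=-53/33, d=(M4−M3)/(6·2)=19/66, b=Δ3−h3·(2M3+M4)/6=35/33
seg 4: a=3, c=M4/2=4/33, d=(M5−M4)/(6·3)=-4/297, b=Δ4−h4·(2M4+M5)/6=-21/11
t_q=4 → seg 1, τ=1; S=5+-85/33·τ+-16/11·τ²+41/66·τ³=35/22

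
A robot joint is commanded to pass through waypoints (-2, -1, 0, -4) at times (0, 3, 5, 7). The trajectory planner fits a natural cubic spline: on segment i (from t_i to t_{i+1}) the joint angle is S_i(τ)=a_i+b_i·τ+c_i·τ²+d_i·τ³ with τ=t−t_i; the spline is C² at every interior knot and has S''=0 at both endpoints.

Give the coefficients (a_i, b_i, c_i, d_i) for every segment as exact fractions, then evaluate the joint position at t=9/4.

  seg 0: a=-2 b=1/12 c=0 d=1/36
  seg 1: a=-1 b=5/6 c=1/4 d=-5/24
  seg 2: a=0 b=-2/3 c=-1 d=1/6
S(9/4) = -383/256

Δ: Δ0=1/3, Δ1=1/2, Δ2=-2
row 1: diag=10, rhs=1; c'=1/5, d'=1/10
row 2: denom=8−2·1/5=38/5; d'=(-15−2·1/10)/(38/5)=-2
back: M2=-2
back: M1=1/10−1/5·-2=1/2
M: M0=0, M1=1/2, M2=-2, M3=0
seg 0: a=-2, c=M0/2=0, d=(M1−M0)/(6·3)=1/36, b=Δ0−h0·(2M0+M1)/6=1/12
seg 1: a=-1, c=M1/2=1/4, d=(M2−M1)/(6·2)=-5/24, b=Δ1−h1·(2M1+M2)/6=5/6
seg 2: a=0, c=M2/2=-1, d=(M3−M2)/(6·2)=1/6, b=Δ2−h2·(2M2+M3)/6=-2/3
t_q=9/4 → seg 0, τ=9/4; S=-2+1/12·τ+0·τ²+1/36·τ³=-383/256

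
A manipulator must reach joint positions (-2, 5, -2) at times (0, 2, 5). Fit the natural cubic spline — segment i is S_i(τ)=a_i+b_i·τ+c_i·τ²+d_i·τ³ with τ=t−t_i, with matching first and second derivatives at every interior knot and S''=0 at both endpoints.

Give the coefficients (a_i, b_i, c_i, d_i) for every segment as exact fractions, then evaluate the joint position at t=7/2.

  seg 0: a=-2 b=14/3 c=0 d=-7/24
  seg 1: a=5 b=7/6 c=-7/4 d=7/36
S(7/2) = 111/32

Δ: Δ0=7/2, Δ1=-7/3
row 1: diag=10, rhs=-35; c'=3/10, d'=-7/2
back: M1=-7/2
M: M0=0, M1=-7/2, M2=0
seg 0: a=-2, c=M0/2=0, d=(M1−M0)/(6·2)=-7/24, b=Δ0−h0·(2M0+M1)/6=14/3
seg 1: a=5, c=M1/2=-7/4, d=(M2−M1)/(6·3)=7/36, b=Δ1−h1·(2M1+M2)/6=7/6
t_q=7/2 → seg 1, τ=3/2; S=5+7/6·τ+-7/4·τ²+7/36·τ³=111/32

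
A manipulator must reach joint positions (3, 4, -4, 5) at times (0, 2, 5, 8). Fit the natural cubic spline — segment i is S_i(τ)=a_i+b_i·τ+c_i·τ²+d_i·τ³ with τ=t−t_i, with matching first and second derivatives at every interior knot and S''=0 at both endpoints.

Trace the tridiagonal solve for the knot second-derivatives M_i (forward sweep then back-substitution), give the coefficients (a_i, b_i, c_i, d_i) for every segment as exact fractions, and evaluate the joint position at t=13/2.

Δ: Δ0=1/2, Δ1=-8/3, Δ2=3
row 1: diag=10, rhs=-19; c'=3/10, d'=-19/10
row 2: denom=12−3·3/10=111/10; d'=(34−3·-19/10)/(111/10)=397/111
back: M2=397/111
back: M1=-19/10−3/10·397/111=-110/37
M: M0=0, M1=-110/37, M2=397/111, M3=0
seg 0: a=3, c=M0/2=0, d=(M1−M0)/(6·2)=-55/222, b=Δ0−h0·(2M0+M1)/6=331/222
seg 1: a=4, c=M1/2=-55/37, d=(M2−M1)/(6·3)=727/1998, b=Δ1−h1·(2M1+M2)/6=-329/222
seg 2: a=-4, c=M2/2=397/222, d=(M3−M2)/(6·3)=-397/1998, b=Δ2−h2·(2M2+M3)/6=-64/111
t_q=13/2 → seg 2, τ=3/2; S=-4+-64/111·τ+397/222·τ²+-397/1998·τ³=-895/592

  seg 0: a=3 b=331/222 c=0 d=-55/222
  seg 1: a=4 b=-329/222 c=-55/37 d=727/1998
  seg 2: a=-4 b=-64/111 c=397/222 d=-397/1998
S(13/2) = -895/592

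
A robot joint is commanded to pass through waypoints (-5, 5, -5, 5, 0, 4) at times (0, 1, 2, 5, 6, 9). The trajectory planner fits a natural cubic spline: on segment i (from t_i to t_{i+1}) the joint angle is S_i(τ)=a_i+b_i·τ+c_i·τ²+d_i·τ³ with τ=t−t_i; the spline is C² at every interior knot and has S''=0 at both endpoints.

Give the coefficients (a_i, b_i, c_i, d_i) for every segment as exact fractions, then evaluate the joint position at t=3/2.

  seg 0: a=-5 b=8783/555 c=0 d=-3233/555
  seg 1: a=5 b=-916/555 c=-3233/185 d=1013/111
  seg 2: a=-5 b=-5119/555 c=1832/185 d=-3173/1665
  seg 3: a=5 b=-140/111 c=-1341/185 d=1948/555
  seg 4: a=0 b=-2902/555 c=607/185 d=-607/1665
S(3/2) = 1401/1480

Δ: Δ0=10, Δ1=-10, Δ2=10/3, Δ3=-5, Δ4=4/3
row 1: diag=4, rhs=-120; c'=1/4, d'=-30
row 2: denom=8−1·1/4=31/4; d'=(80−1·-30)/(31/4)=440/31
row 3: denom=8−3·12/31=212/31; d'=(-50−3·440/31)/(212/31)=-1435/106
row 4: denom=8−1·31/212=1665/212; d'=(38−1·-1435/106)/(1665/212)=1214/185
back: M4=1214/185
back: M3=-1435/106−31/212·1214/185=-2682/185
back: M2=440/31−12/31·-2682/185=3664/185
back: M1=-30−1/4·3664/185=-6466/185
M: M0=0, M1=-6466/185, M2=3664/185, M3=-2682/185, M4=1214/185, M5=0
seg 0: a=-5, c=M0/2=0, d=(M1−M0)/(6·1)=-3233/555, b=Δ0−h0·(2M0+M1)/6=8783/555
seg 1: a=5, c=M1/2=-3233/185, d=(M2−M1)/(6·1)=1013/111, b=Δ1−h1·(2M1+M2)/6=-916/555
seg 2: a=-5, c=M2/2=1832/185, d=(M3−M2)/(6·3)=-3173/1665, b=Δ2−h2·(2M2+M3)/6=-5119/555
seg 3: a=5, c=M3/2=-1341/185, d=(M4−M3)/(6·1)=1948/555, b=Δ3−h3·(2M3+M4)/6=-140/111
seg 4: a=0, c=M4/2=607/185, d=(M5−M4)/(6·3)=-607/1665, b=Δ4−h4·(2M4+M5)/6=-2902/555
t_q=3/2 → seg 1, τ=1/2; S=5+-916/555·τ+-3233/185·τ²+1013/111·τ³=1401/1480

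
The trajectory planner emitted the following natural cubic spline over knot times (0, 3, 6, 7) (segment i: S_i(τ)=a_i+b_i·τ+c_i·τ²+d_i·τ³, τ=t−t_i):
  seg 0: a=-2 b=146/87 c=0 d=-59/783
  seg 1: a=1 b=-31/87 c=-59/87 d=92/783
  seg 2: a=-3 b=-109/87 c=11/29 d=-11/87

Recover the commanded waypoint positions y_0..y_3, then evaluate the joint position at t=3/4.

y_0=-2 y_1=1 y_2=-3 y_3=-4
S(3/4) = -1435/1856

y_0 = S_0(0) = a_0 = -2
y_1 = S_1(0) = a_1 = 1
y_2 = S_2(0) = a_2 = -3
y_3 = S_2(1) = -4
t_q=3/4 is in segment 0 (τ=3/4); S_0(τ)=-1435/1856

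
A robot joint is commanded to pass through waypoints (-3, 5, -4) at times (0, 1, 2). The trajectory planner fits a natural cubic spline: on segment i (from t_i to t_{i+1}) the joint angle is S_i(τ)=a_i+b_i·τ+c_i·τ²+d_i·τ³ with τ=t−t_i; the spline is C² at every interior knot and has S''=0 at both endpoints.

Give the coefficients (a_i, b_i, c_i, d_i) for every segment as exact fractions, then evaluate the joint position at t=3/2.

Δ: Δ0=8, Δ1=-9
row 1: diag=4, rhs=-102; c'=1/4, d'=-51/2
back: M1=-51/2
M: M0=0, M1=-51/2, M2=0
seg 0: a=-3, c=M0/2=0, d=(M1−M0)/(6·1)=-17/4, b=Δ0−h0·(2M0+M1)/6=49/4
seg 1: a=5, c=M1/2=-51/4, d=(M2−M1)/(6·1)=17/4, b=Δ1−h1·(2M1+M2)/6=-1/2
t_q=3/2 → seg 1, τ=1/2; S=5+-1/2·τ+-51/4·τ²+17/4·τ³=67/32

  seg 0: a=-3 b=49/4 c=0 d=-17/4
  seg 1: a=5 b=-1/2 c=-51/4 d=17/4
S(3/2) = 67/32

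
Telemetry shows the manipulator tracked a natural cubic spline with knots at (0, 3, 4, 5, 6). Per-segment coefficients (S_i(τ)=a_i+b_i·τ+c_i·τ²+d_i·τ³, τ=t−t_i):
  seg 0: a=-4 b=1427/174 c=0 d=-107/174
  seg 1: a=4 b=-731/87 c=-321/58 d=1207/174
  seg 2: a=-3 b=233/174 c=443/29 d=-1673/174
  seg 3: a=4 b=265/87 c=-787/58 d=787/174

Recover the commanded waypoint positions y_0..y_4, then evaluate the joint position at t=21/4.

y_0=-4 y_1=4 y_2=-3 y_3=4 y_4=-2
S(21/4) = 14789/3712

y_0 = S_0(0) = a_0 = -4
y_1 = S_1(0) = a_1 = 4
y_2 = S_2(0) = a_2 = -3
y_3 = S_3(0) = a_3 = 4
y_4 = S_3(1) = -2
t_q=21/4 is in segment 3 (τ=1/4); S_3(τ)=14789/3712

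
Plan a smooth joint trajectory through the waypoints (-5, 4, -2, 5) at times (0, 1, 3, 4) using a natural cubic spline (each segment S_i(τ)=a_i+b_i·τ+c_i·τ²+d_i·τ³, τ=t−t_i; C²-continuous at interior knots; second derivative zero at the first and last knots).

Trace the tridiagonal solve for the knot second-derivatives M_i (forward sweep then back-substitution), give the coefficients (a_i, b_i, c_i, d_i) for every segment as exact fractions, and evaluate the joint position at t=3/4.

  seg 0: a=-5 b=95/8 c=0 d=-23/8
  seg 1: a=4 b=13/4 c=-69/8 d=11/4
  seg 2: a=-2 b=7/4 c=63/8 d=-21/8
S(3/4) = 1379/512

Δ: Δ0=9, Δ1=-3, Δ2=7
row 1: diag=6, rhs=-72; c'=1/3, d'=-12
row 2: denom=6−2·1/3=16/3; d'=(60−2·-12)/(16/3)=63/4
back: M2=63/4
back: M1=-12−1/3·63/4=-69/4
M: M0=0, M1=-69/4, M2=63/4, M3=0
seg 0: a=-5, c=M0/2=0, d=(M1−M0)/(6·1)=-23/8, b=Δ0−h0·(2M0+M1)/6=95/8
seg 1: a=4, c=M1/2=-69/8, d=(M2−M1)/(6·2)=11/4, b=Δ1−h1·(2M1+M2)/6=13/4
seg 2: a=-2, c=M2/2=63/8, d=(M3−M2)/(6·1)=-21/8, b=Δ2−h2·(2M2+M3)/6=7/4
t_q=3/4 → seg 0, τ=3/4; S=-5+95/8·τ+0·τ²+-23/8·τ³=1379/512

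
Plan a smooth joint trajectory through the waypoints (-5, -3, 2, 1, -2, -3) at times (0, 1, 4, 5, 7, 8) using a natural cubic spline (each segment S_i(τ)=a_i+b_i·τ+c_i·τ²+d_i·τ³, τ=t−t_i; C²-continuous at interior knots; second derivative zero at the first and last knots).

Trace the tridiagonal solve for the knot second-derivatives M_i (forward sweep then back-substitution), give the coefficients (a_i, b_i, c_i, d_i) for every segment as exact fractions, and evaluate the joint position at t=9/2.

Δ: Δ0=2, Δ1=5/3, Δ2=-1, Δ3=-3/2, Δ4=-1
row 1: diag=8, rhs=-2; c'=3/8, d'=-1/4
row 2: denom=8−3·3/8=55/8; d'=(-16−3·-1/4)/(55/8)=-122/55
row 3: denom=6−1·8/55=322/55; d'=(-3−1·-122/55)/(322/55)=-43/322
row 4: denom=6−2·55/161=856/161; d'=(3−2·-43/322)/(856/161)=263/428
back: M4=263/428
back: M3=-43/322−55/161·263/428=-147/428
back: M2=-122/55−8/55·-147/428=-232/107
back: M1=-1/4−3/8·-232/107=241/428
M: M0=0, M1=241/428, M2=-232/107, M3=-147/428, M4=263/428, M5=0
seg 0: a=-5, c=M0/2=0, d=(M1−M0)/(6·1)=241/2568, b=Δ0−h0·(2M0+M1)/6=4895/2568
seg 1: a=-3, c=M1/2=241/856, d=(M2−M1)/(6·3)=-1169/7704, b=Δ1−h1·(2M1+M2)/6=2809/1284
seg 2: a=2, c=M2/2=-116/107, d=(M3−M2)/(6·1)=781/2568, b=Δ2−h2·(2M2+M3)/6=-565/2568
seg 3: a=1, c=M3/2=-147/856, d=(M4−M3)/(6·2)=205/2568, b=Δ3−h3·(2M3+M4)/6=-1895/1284
seg 4: a=-2, c=M4/2=263/856, d=(M5−M4)/(6·1)=-263/2568, b=Δ4−h4·(2M4+M5)/6=-1547/1284
t_q=9/2 → seg 2, τ=1/2; S=2+-565/2568·τ+-116/107·τ²+781/2568·τ³=11347/6848

  seg 0: a=-5 b=4895/2568 c=0 d=241/2568
  seg 1: a=-3 b=2809/1284 c=241/856 d=-1169/7704
  seg 2: a=2 b=-565/2568 c=-116/107 d=781/2568
  seg 3: a=1 b=-1895/1284 c=-147/856 d=205/2568
  seg 4: a=-2 b=-1547/1284 c=263/856 d=-263/2568
S(9/2) = 11347/6848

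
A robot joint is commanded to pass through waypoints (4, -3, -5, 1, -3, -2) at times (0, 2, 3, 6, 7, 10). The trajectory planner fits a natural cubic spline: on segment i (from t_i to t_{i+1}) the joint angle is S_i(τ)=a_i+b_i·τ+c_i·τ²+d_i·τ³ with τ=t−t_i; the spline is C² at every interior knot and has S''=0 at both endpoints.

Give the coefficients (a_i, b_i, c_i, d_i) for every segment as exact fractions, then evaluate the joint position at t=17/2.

  seg 0: a=4 b=-18659/5058 c=0 d=239/5058
  seg 1: a=-3 b=-15791/5058 c=239/843 d=4241/5058
  seg 2: a=-5 b=-100/2529 c=1573/562 d=-32155/45522
  seg 3: a=1 b=-11723/5058 c=-8999/2529 d=3163/1686
  seg 4: a=-3 b=-9626/2529 c=10469/5058 d=-10469/45522
S(17/2) = -21709/4496

Δ: Δ0=-7/2, Δ1=-2, Δ2=2, Δ3=-4, Δ4=1/3
row 1: diag=6, rhs=9; c'=1/6, d'=3/2
row 2: denom=8−1·1/6=47/6; d'=(24−1·3/2)/(47/6)=135/47
row 3: denom=8−3·18/47=322/47; d'=(-36−3·135/47)/(322/47)=-2097/322
row 4: denom=8−1·47/322=2529/322; d'=(26−1·-2097/322)/(2529/322)=10469/2529
back: M4=10469/2529
back: M3=-2097/322−47/322·10469/2529=-17998/2529
back: M2=135/47−18/47·-17998/2529=1573/281
back: M1=3/2−1/6·1573/281=478/843
M: M0=0, M1=478/843, M2=1573/281, M3=-17998/2529, M4=10469/2529, M5=0
seg 0: a=4, c=M0/2=0, d=(M1−M0)/(6·2)=239/5058, b=Δ0−h0·(2M0+M1)/6=-18659/5058
seg 1: a=-3, c=M1/2=239/843, d=(M2−M1)/(6·1)=4241/5058, b=Δ1−h1·(2M1+M2)/6=-15791/5058
seg 2: a=-5, c=M2/2=1573/562, d=(M3−M2)/(6·3)=-32155/45522, b=Δ2−h2·(2M2+M3)/6=-100/2529
seg 3: a=1, c=M3/2=-8999/2529, d=(M4−M3)/(6·1)=3163/1686, b=Δ3−h3·(2M3+M4)/6=-11723/5058
seg 4: a=-3, c=M4/2=10469/5058, d=(M5−M4)/(6·3)=-10469/45522, b=Δ4−h4·(2M4+M5)/6=-9626/2529
t_q=17/2 → seg 4, τ=3/2; S=-3+-9626/2529·τ+10469/5058·τ²+-10469/45522·τ³=-21709/4496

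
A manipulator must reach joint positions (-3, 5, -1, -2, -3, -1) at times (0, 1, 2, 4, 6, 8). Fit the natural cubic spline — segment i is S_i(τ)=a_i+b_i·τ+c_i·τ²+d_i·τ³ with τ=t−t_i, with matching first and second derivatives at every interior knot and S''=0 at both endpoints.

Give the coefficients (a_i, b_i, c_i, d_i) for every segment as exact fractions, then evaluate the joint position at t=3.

Δ: Δ0=8, Δ1=-6, Δ2=-1/2, Δ3=-1/2, Δ4=1
row 1: diag=4, rhs=-84; c'=1/4, d'=-21
row 2: denom=6−1·1/4=23/4; d'=(33−1·-21)/(23/4)=216/23
row 3: denom=8−2·8/23=168/23; d'=(0−2·216/23)/(168/23)=-18/7
row 4: denom=8−2·23/84=313/42; d'=(9−2·-18/7)/(313/42)=594/313
back: M4=594/313
back: M3=-18/7−23/84·594/313=-1935/626
back: M2=216/23−8/23·-1935/626=3276/313
back: M1=-21−1/4·3276/313=-7392/313
M: M0=0, M1=-7392/313, M2=3276/313, M3=-1935/626, M4=594/313, M5=0
seg 0: a=-3, c=M0/2=0, d=(M1−M0)/(6·1)=-1232/313, b=Δ0−h0·(2M0+M1)/6=3736/313
seg 1: a=5, c=M1/2=-3696/313, d=(M2−M1)/(6·1)=1778/313, b=Δ1−h1·(2M1+M2)/6=40/313
seg 2: a=-1, c=M2/2=1638/313, d=(M3−M2)/(6·2)=-2829/2504, b=Δ2−h2·(2M2+M3)/6=-2018/313
seg 3: a=-2, c=M3/2=-1935/1252, d=(M4−M3)/(6·2)=1041/2504, b=Δ3−h3·(2M3+M4)/6=581/626
seg 4: a=-3, c=M4/2=297/313, d=(M5−M4)/(6·2)=-99/626, b=Δ4−h4·(2M4+M5)/6=-83/313
t_q=3 → seg 2, τ=1; S=-1+-2018/313·τ+1638/313·τ²+-2829/2504·τ³=-8373/2504

  seg 0: a=-3 b=3736/313 c=0 d=-1232/313
  seg 1: a=5 b=40/313 c=-3696/313 d=1778/313
  seg 2: a=-1 b=-2018/313 c=1638/313 d=-2829/2504
  seg 3: a=-2 b=581/626 c=-1935/1252 d=1041/2504
  seg 4: a=-3 b=-83/313 c=297/313 d=-99/626
S(3) = -8373/2504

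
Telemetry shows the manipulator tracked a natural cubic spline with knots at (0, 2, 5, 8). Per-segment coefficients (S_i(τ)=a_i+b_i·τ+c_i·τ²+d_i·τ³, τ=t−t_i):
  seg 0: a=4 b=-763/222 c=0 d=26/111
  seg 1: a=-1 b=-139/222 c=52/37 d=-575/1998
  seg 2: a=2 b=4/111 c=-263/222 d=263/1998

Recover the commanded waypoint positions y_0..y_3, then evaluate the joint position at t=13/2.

y_0 = S_0(0) = a_0 = 4
y_1 = S_1(0) = a_1 = -1
y_2 = S_2(0) = a_2 = 2
y_3 = S_2(3) = -5
t_q=13/2 is in segment 2 (τ=3/2); S_2(τ)=-99/592

y_0=4 y_1=-1 y_2=2 y_3=-5
S(13/2) = -99/592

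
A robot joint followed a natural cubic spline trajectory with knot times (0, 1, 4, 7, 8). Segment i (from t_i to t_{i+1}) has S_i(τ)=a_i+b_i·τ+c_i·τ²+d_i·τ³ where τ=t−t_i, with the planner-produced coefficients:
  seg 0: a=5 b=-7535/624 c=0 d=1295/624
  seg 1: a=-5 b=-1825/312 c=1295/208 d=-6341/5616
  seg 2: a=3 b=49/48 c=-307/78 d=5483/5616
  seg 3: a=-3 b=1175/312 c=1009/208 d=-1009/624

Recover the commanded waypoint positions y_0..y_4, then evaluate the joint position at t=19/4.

y_0 = S_0(0) = a_0 = 5
y_1 = S_1(0) = a_1 = -5
y_2 = S_2(0) = a_2 = 3
y_3 = S_3(0) = a_3 = -3
y_4 = S_3(1) = 4
t_q=19/4 is in segment 2 (τ=3/4); S_2(τ)=26139/13312

y_0=5 y_1=-5 y_2=3 y_3=-3 y_4=4
S(19/4) = 26139/13312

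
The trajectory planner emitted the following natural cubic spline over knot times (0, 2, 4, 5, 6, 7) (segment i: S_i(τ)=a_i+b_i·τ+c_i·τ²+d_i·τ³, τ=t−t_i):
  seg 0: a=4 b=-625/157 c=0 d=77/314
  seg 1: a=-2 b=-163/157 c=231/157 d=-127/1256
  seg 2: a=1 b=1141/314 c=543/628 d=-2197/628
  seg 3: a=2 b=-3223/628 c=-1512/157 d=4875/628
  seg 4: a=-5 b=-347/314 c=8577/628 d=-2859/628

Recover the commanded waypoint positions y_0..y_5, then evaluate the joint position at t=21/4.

y_0 = S_0(0) = a_0 = 4
y_1 = S_1(0) = a_1 = -2
y_2 = S_2(0) = a_2 = 1
y_3 = S_3(0) = a_3 = 2
y_4 = S_4(0) = a_4 = -5
y_5 = S_4(1) = 3
t_q=21/4 is in segment 3 (τ=1/4); S_3(τ)=9499/40192

y_0=4 y_1=-2 y_2=1 y_3=2 y_4=-5 y_5=3
S(21/4) = 9499/40192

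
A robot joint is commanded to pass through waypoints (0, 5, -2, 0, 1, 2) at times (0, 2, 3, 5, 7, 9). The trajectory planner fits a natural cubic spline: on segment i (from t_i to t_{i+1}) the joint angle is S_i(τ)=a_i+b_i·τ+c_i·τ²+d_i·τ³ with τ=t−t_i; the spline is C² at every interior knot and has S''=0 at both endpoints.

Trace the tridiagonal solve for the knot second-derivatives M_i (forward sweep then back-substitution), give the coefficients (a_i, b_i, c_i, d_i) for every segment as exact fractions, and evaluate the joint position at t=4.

  seg 0: a=0 b=113/18 c=0 d=-17/18
  seg 1: a=5 b=-91/18 c=-17/3 d=67/18
  seg 2: a=-2 b=-47/9 c=11/2 d=-43/36
  seg 3: a=0 b=22/9 c=-5/3 d=25/72
  seg 4: a=1 b=-1/18 c=5/12 d=-5/72
S(4) = -35/12

Δ: Δ0=5/2, Δ1=-7, Δ2=1, Δ3=1/2, Δ4=1/2
row 1: diag=6, rhs=-57; c'=1/6, d'=-19/2
row 2: denom=6−1·1/6=35/6; d'=(48−1·-19/2)/(35/6)=69/7
row 3: denom=8−2·12/35=256/35; d'=(-3−2·69/7)/(256/35)=-795/256
row 4: denom=8−2·35/128=477/64; d'=(0−2·-795/256)/(477/64)=5/6
back: M4=5/6
back: M3=-795/256−35/128·5/6=-10/3
back: M2=69/7−12/35·-10/3=11
back: M1=-19/2−1/6·11=-34/3
M: M0=0, M1=-34/3, M2=11, M3=-10/3, M4=5/6, M5=0
seg 0: a=0, c=M0/2=0, d=(M1−M0)/(6·2)=-17/18, b=Δ0−h0·(2M0+M1)/6=113/18
seg 1: a=5, c=M1/2=-17/3, d=(M2−M1)/(6·1)=67/18, b=Δ1−h1·(2M1+M2)/6=-91/18
seg 2: a=-2, c=M2/2=11/2, d=(M3−M2)/(6·2)=-43/36, b=Δ2−h2·(2M2+M3)/6=-47/9
seg 3: a=0, c=M3/2=-5/3, d=(M4−M3)/(6·2)=25/72, b=Δ3−h3·(2M3+M4)/6=22/9
seg 4: a=1, c=M4/2=5/12, d=(M5−M4)/(6·2)=-5/72, b=Δ4−h4·(2M4+M5)/6=-1/18
t_q=4 → seg 2, τ=1; S=-2+-47/9·τ+11/2·τ²+-43/36·τ³=-35/12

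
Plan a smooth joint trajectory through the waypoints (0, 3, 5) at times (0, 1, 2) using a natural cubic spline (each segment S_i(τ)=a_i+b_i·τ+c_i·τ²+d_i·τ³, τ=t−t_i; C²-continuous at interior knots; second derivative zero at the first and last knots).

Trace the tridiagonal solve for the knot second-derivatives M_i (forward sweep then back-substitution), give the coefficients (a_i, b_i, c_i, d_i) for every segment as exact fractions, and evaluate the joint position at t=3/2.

  seg 0: a=0 b=13/4 c=0 d=-1/4
  seg 1: a=3 b=5/2 c=-3/4 d=1/4
S(3/2) = 131/32

Δ: Δ0=3, Δ1=2
row 1: diag=4, rhs=-6; c'=1/4, d'=-3/2
back: M1=-3/2
M: M0=0, M1=-3/2, M2=0
seg 0: a=0, c=M0/2=0, d=(M1−M0)/(6·1)=-1/4, b=Δ0−h0·(2M0+M1)/6=13/4
seg 1: a=3, c=M1/2=-3/4, d=(M2−M1)/(6·1)=1/4, b=Δ1−h1·(2M1+M2)/6=5/2
t_q=3/2 → seg 1, τ=1/2; S=3+5/2·τ+-3/4·τ²+1/4·τ³=131/32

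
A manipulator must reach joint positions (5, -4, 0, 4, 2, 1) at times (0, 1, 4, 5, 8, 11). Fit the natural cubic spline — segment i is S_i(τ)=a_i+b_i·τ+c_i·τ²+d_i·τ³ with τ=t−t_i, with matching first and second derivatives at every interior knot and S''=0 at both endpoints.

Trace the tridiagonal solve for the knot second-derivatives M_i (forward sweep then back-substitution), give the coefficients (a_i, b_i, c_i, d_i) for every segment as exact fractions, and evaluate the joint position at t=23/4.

Δ: Δ0=-9, Δ1=4/3, Δ2=4, Δ3=-2/3, Δ4=-1/3
row 1: diag=8, rhs=62; c'=3/8, d'=31/4
row 2: denom=8−3·3/8=55/8; d'=(16−3·31/4)/(55/8)=-58/55
row 3: denom=8−1·8/55=432/55; d'=(-28−1·-58/55)/(432/55)=-247/72
row 4: denom=12−3·55/144=521/48; d'=(2−3·-247/72)/(521/48)=590/521
back: M4=590/521
back: M3=-247/72−55/144·590/521=-6038/1563
back: M2=-58/55−8/55·-6038/1563=-770/1563
back: M1=31/4−3/8·-770/1563=4134/521
M: M0=0, M1=4134/521, M2=-770/1563, M3=-6038/1563, M4=590/521, M5=0
seg 0: a=5, c=M0/2=0, d=(M1−M0)/(6·1)=689/521, b=Δ0−h0·(2M0+M1)/6=-5378/521
seg 1: a=-4, c=M1/2=2067/521, d=(M2−M1)/(6·3)=-6586/14067, b=Δ1−h1·(2M1+M2)/6=-3311/521
seg 2: a=0, c=M2/2=-385/1563, d=(M3−M2)/(6·1)=-878/1563, b=Δ2−h2·(2M2+M3)/6=2505/521
seg 3: a=4, c=M3/2=-3019/1563, d=(M4−M3)/(6·3)=3904/14067, b=Δ3−h3·(2M3+M4)/6=4111/1563
seg 4: a=2, c=M4/2=295/521, d=(M5−M4)/(6·3)=-295/4689, b=Δ4−h4·(2M4+M5)/6=-2291/1563
t_q=23/4 → seg 3, τ=3/4; S=4+4111/1563·τ+-3019/1563·τ²+3904/14067·τ³=41707/8336

  seg 0: a=5 b=-5378/521 c=0 d=689/521
  seg 1: a=-4 b=-3311/521 c=2067/521 d=-6586/14067
  seg 2: a=0 b=2505/521 c=-385/1563 d=-878/1563
  seg 3: a=4 b=4111/1563 c=-3019/1563 d=3904/14067
  seg 4: a=2 b=-2291/1563 c=295/521 d=-295/4689
S(23/4) = 41707/8336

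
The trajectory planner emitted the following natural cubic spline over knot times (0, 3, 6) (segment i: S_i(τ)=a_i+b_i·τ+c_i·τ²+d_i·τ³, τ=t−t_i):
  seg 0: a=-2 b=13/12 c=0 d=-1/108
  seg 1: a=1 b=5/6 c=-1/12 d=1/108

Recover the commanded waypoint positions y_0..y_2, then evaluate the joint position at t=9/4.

y_0=-2 y_1=1 y_2=3
S(9/4) = 85/256

y_0 = S_0(0) = a_0 = -2
y_1 = S_1(0) = a_1 = 1
y_2 = S_1(3) = 3
t_q=9/4 is in segment 0 (τ=9/4); S_0(τ)=85/256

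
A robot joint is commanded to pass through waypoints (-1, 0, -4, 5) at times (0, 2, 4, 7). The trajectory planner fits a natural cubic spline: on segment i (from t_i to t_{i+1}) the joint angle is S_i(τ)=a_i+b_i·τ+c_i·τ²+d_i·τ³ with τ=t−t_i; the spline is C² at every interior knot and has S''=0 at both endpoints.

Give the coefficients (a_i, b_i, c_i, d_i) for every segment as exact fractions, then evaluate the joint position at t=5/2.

  seg 0: a=-1 b=27/19 c=0 d=-35/152
  seg 1: a=0 b=-51/38 c=-105/76 d=10/19
  seg 2: a=-4 b=-21/38 c=135/76 d=-15/76
S(5/2) = -289/304

Δ: Δ0=1/2, Δ1=-2, Δ2=3
row 1: diag=8, rhs=-15; c'=1/4, d'=-15/8
row 2: denom=10−2·1/4=19/2; d'=(30−2·-15/8)/(19/2)=135/38
back: M2=135/38
back: M1=-15/8−1/4·135/38=-105/38
M: M0=0, M1=-105/38, M2=135/38, M3=0
seg 0: a=-1, c=M0/2=0, d=(M1−M0)/(6·2)=-35/152, b=Δ0−h0·(2M0+M1)/6=27/19
seg 1: a=0, c=M1/2=-105/76, d=(M2−M1)/(6·2)=10/19, b=Δ1−h1·(2M1+M2)/6=-51/38
seg 2: a=-4, c=M2/2=135/76, d=(M3−M2)/(6·3)=-15/76, b=Δ2−h2·(2M2+M3)/6=-21/38
t_q=5/2 → seg 1, τ=1/2; S=0+-51/38·τ+-105/76·τ²+10/19·τ³=-289/304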